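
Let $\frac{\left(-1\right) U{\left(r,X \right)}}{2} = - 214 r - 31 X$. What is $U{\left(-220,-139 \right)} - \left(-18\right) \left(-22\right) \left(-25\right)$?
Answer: $-92878$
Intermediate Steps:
$U{\left(r,X \right)} = 62 X + 428 r$ ($U{\left(r,X \right)} = - 2 \left(- 214 r - 31 X\right) = 62 X + 428 r$)
$U{\left(-220,-139 \right)} - \left(-18\right) \left(-22\right) \left(-25\right) = \left(62 \left(-139\right) + 428 \left(-220\right)\right) - \left(-18\right) \left(-22\right) \left(-25\right) = \left(-8618 - 94160\right) - 396 \left(-25\right) = -102778 - -9900 = -102778 + 9900 = -92878$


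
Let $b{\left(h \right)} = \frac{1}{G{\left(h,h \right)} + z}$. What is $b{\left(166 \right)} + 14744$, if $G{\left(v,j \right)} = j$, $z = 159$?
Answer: $\frac{4791801}{325} \approx 14744.0$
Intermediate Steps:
$b{\left(h \right)} = \frac{1}{159 + h}$ ($b{\left(h \right)} = \frac{1}{h + 159} = \frac{1}{159 + h}$)
$b{\left(166 \right)} + 14744 = \frac{1}{159 + 166} + 14744 = \frac{1}{325} + 14744 = \frac{4791801}{325}$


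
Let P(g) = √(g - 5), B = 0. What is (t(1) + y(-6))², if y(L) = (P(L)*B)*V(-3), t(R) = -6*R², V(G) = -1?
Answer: 36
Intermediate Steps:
P(g) = √(-5 + g)
y(L) = 0 (y(L) = (√(-5 + L)*0)*(-1) = 0*(-1) = 0)
(t(1) + y(-6))² = (-6*1² + 0)² = (-6*1 + 0)² = (-6 + 0)² = (-6)² = 36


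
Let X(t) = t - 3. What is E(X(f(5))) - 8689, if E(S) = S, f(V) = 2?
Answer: -8690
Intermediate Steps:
X(t) = -3 + t
E(X(f(5))) - 8689 = (-3 + 2) - 8689 = -1 - 8689 = -8690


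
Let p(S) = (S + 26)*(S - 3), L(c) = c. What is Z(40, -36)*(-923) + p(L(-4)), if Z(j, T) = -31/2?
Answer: 28305/2 ≈ 14153.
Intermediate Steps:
Z(j, T) = -31/2 (Z(j, T) = -31*1/2 = -31/2)
p(S) = (-3 + S)*(26 + S) (p(S) = (26 + S)*(-3 + S) = (-3 + S)*(26 + S))
Z(40, -36)*(-923) + p(L(-4)) = -31/2*(-923) + (-78 + (-4)**2 + 23*(-4)) = 28613/2 + (-78 + 16 - 92) = 28613/2 - 154 = 28305/2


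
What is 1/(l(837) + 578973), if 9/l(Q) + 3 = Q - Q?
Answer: 1/578970 ≈ 1.7272e-6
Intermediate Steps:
l(Q) = -3 (l(Q) = 9/(-3 + (Q - Q)) = 9/(-3 + 0) = 9/(-3) = 9*(-1/3) = -3)
1/(l(837) + 578973) = 1/(-3 + 578973) = 1/578970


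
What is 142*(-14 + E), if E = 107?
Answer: 13206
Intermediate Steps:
142*(-14 + E) = 142*(-14 + 107) = 142*93 = 13206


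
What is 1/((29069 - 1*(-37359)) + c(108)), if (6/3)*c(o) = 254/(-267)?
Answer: 267/17736149 ≈ 1.5054e-5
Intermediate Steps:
c(o) = -127/267 (c(o) = (254/(-267))/2 = (254*(-1/267))/2 = (½)*(-254/267) = -127/267)
1/((29069 - 1*(-37359)) + c(108)) = 1/((29069 - 1*(-37359)) - 127/267) = 1/((29069 + 37359) - 127/267) = 1/(66428 - 127/267) = 1/(17736149/267) = 267/17736149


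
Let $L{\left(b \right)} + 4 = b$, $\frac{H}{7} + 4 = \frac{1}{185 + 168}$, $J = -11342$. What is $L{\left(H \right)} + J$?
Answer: $- \frac{4015015}{353} \approx -11374.0$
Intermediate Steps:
$H = - \frac{9877}{353}$ ($H = -28 + \frac{7}{185 + 168} = -28 + \frac{7}{353} = - \frac{9877}{353} \approx -27.98$)
$L{\left(b \right)} = -4 + b$
$L{\left(H \right)} + J = \left(-4 - \frac{9877}{353}\right) - 11342 = - \frac{11289}{353} - 11342 = - \frac{4015015}{353}$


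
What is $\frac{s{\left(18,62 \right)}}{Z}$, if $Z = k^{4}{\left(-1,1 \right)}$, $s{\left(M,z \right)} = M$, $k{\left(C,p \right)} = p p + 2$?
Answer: $\frac{2}{9} \approx 0.22222$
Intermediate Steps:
$k{\left(C,p \right)} = 2 + p^{2}$ ($k{\left(C,p \right)} = p^{2} + 2 = 2 + p^{2}$)
$Z = 81$ ($Z = \left(2 + 1^{2}\right)^{4} = \left(2 + 1\right)^{4} = 3^{4} = 81$)
$\frac{s{\left(18,62 \right)}}{Z} = \frac{18}{81} = 18 \cdot \frac{1}{81} = \frac{2}{9}$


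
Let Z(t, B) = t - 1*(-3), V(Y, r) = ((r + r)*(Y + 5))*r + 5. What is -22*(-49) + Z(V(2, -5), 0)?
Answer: 1436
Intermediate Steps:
V(Y, r) = 5 + 2*r**2*(5 + Y) (V(Y, r) = ((2*r)*(5 + Y))*r + 5 = (2*r*(5 + Y))*r + 5 = 2*r**2*(5 + Y) + 5 = 5 + 2*r**2*(5 + Y))
Z(t, B) = 3 + t (Z(t, B) = t + 3 = 3 + t)
-22*(-49) + Z(V(2, -5), 0) = -22*(-49) + (3 + (5 + 10*(-5)**2 + 2*2*(-5)**2)) = 1078 + (3 + (5 + 10*25 + 2*2*25)) = 1078 + (3 + (5 + 250 + 100)) = 1078 + (3 + 355) = 1078 + 358 = 1436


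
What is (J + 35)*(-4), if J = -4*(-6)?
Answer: -236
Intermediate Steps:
J = 24
(J + 35)*(-4) = (24 + 35)*(-4) = 59*(-4) = -236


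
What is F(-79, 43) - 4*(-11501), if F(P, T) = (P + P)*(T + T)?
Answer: 32416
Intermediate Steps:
F(P, T) = 4*P*T (F(P, T) = (2*P)*(2*T) = 4*P*T)
F(-79, 43) - 4*(-11501) = 4*(-79)*43 - 4*(-11501) = -13588 - 1*(-46004) = -13588 + 46004 = 32416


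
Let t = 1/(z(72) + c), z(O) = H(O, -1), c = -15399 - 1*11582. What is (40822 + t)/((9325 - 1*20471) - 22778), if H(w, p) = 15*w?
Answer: -1057330621/878665524 ≈ -1.2033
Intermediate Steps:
c = -26981 (c = -15399 - 11582 = -26981)
z(O) = 15*O
t = -1/25901 (t = 1/(15*72 - 26981) = 1/(1080 - 26981) = 1/(-25901) = -1/25901 ≈ -3.8609e-5)
(40822 + t)/((9325 - 1*20471) - 22778) = (40822 - 1/25901)/((9325 - 1*20471) - 22778) = 1057330621/(25901*((9325 - 20471) - 22778)) = 1057330621/(25901*(-11146 - 22778)) = (1057330621/25901)/(-33924) = (1057330621/25901)*(-1/33924) = -1057330621/878665524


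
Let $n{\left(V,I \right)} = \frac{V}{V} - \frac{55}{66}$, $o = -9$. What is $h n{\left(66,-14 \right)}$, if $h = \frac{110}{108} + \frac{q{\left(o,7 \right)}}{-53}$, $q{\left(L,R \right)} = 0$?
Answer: $\frac{55}{324} \approx 0.16975$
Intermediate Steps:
$n{\left(V,I \right)} = \frac{1}{6}$ ($n{\left(V,I \right)} = 1 - \frac{5}{6} = \frac{1}{6}$)
$h = \frac{55}{54}$ ($h = \frac{110}{108} + \frac{0}{-53} = 110 \cdot \frac{1}{108} + 0 \left(- \frac{1}{53}\right) = \frac{55}{54} + 0 = \frac{55}{54} \approx 1.0185$)
$h n{\left(66,-14 \right)} = \frac{55}{54} \cdot \frac{1}{6} = \frac{55}{324}$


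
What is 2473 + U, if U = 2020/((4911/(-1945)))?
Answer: 8216003/4911 ≈ 1673.0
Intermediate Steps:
U = -3928900/4911 (U = 2020/((4911*(-1/1945))) = 2020/(-4911/1945) = 2020*(-1945/4911) = -3928900/4911 ≈ -800.02)
2473 + U = 2473 - 3928900/4911 = 8216003/4911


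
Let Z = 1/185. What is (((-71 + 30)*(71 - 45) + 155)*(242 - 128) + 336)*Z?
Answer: -103518/185 ≈ -559.56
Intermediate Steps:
Z = 1/185 ≈ 0.0054054
(((-71 + 30)*(71 - 45) + 155)*(242 - 128) + 336)*Z = (((-71 + 30)*(71 - 45) + 155)*(242 - 128) + 336)*(1/185) = ((-41*26 + 155)*114 + 336)*(1/185) = ((-1066 + 155)*114 + 336)*(1/185) = (-911*114 + 336)*(1/185) = (-103854 + 336)*(1/185) = -103518*1/185 = -103518/185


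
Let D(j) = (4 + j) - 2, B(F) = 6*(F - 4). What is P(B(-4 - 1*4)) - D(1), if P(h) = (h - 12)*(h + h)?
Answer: 12093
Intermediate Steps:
B(F) = -24 + 6*F (B(F) = 6*(-4 + F) = -24 + 6*F)
P(h) = 2*h*(-12 + h) (P(h) = (-12 + h)*(2*h) = 2*h*(-12 + h))
D(j) = 2 + j
P(B(-4 - 1*4)) - D(1) = 2*(-24 + 6*(-4 - 1*4))*(-12 + (-24 + 6*(-4 - 1*4))) - (2 + 1) = 2*(-24 + 6*(-4 - 4))*(-12 + (-24 + 6*(-4 - 4))) - 1*3 = 2*(-24 + 6*(-8))*(-12 + (-24 + 6*(-8))) - 3 = 2*(-24 - 48)*(-12 + (-24 - 48)) - 3 = 2*(-72)*(-12 - 72) - 3 = 2*(-72)*(-84) - 3 = 12096 - 3 = 12093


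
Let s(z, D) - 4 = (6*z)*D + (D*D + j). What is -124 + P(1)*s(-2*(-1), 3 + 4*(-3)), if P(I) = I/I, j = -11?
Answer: -158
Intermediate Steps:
s(z, D) = -7 + D² + 6*D*z (s(z, D) = 4 + ((6*z)*D + (D*D - 11)) = 4 + (6*D*z + (D² - 11)) = 4 + (6*D*z + (-11 + D²)) = 4 + (-11 + D² + 6*D*z) = -7 + D² + 6*D*z)
P(I) = 1
-124 + P(1)*s(-2*(-1), 3 + 4*(-3)) = -124 + 1*(-7 + (3 + 4*(-3))² + 6*(3 + 4*(-3))*(-2*(-1))) = -124 + 1*(-7 + (3 - 12)² + 6*(3 - 12)*2) = -124 + 1*(-7 + (-9)² + 6*(-9)*2) = -124 + 1*(-7 + 81 - 108) = -124 + 1*(-34) = -124 - 34 = -158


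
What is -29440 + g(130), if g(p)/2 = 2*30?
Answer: -29320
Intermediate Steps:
g(p) = 120 (g(p) = 2*(2*30) = 2*60 = 120)
-29440 + g(130) = -29440 + 120 = -29320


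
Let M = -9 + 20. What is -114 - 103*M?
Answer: -1247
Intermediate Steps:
M = 11
-114 - 103*M = -114 - 103*11 = -114 - 1133 = -1247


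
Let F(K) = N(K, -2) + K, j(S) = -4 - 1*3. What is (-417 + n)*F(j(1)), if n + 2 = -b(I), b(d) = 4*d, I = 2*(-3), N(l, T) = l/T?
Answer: 2765/2 ≈ 1382.5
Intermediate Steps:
j(S) = -7 (j(S) = -4 - 3 = -7)
F(K) = K/2 (F(K) = K/(-2) + K = K*(-½) + K = -K/2 + K = K/2)
I = -6
n = 22 (n = -2 - 4*(-6) = -2 - 1*(-24) = -2 + 24 = 22)
(-417 + n)*F(j(1)) = (-417 + 22)*((½)*(-7)) = -395*(-7/2) = 2765/2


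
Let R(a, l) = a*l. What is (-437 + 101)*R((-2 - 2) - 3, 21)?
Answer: 49392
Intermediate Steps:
(-437 + 101)*R((-2 - 2) - 3, 21) = (-437 + 101)*(((-2 - 2) - 3)*21) = -336*(-4 - 3)*21 = -(-2352)*21 = -336*(-147) = 49392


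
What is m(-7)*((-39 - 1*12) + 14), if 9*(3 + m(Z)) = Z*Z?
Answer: -814/9 ≈ -90.444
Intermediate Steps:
m(Z) = -3 + Z**2/9 (m(Z) = -3 + (Z*Z)/9 = -3 + Z**2/9)
m(-7)*((-39 - 1*12) + 14) = (-3 + (1/9)*(-7)**2)*((-39 - 1*12) + 14) = (-3 + (1/9)*49)*((-39 - 12) + 14) = (-3 + 49/9)*(-51 + 14) = (22/9)*(-37) = -814/9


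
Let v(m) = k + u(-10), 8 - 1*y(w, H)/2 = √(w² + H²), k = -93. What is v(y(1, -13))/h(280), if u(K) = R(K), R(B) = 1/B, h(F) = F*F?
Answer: -19/16000 ≈ -0.0011875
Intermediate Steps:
h(F) = F²
u(K) = 1/K
y(w, H) = 16 - 2*√(H² + w²) (y(w, H) = 16 - 2*√(w² + H²) = 16 - 2*√(H² + w²))
v(m) = -931/10 (v(m) = -93 + 1/(-10) = -93 - ⅒ = -931/10)
v(y(1, -13))/h(280) = -931/(10*(280²)) = -931/10/78400 = -931/10*1/78400 = -19/16000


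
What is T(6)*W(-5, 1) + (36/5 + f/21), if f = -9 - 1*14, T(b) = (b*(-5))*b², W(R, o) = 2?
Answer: -226159/105 ≈ -2153.9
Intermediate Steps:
T(b) = -5*b³ (T(b) = (-5*b)*b² = -5*b³)
f = -23 (f = -9 - 14 = -23)
T(6)*W(-5, 1) + (36/5 + f/21) = -5*6³*2 + (36/5 - 23/21) = -5*216*2 + (36*(⅕) - 23*1/21) = -1080*2 + (36/5 - 23/21) = -2160 + 641/105 = -226159/105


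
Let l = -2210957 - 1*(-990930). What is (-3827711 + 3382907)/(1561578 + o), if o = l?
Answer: -444804/341551 ≈ -1.3023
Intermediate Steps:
l = -1220027 (l = -2210957 + 990930 = -1220027)
o = -1220027
(-3827711 + 3382907)/(1561578 + o) = (-3827711 + 3382907)/(1561578 - 1220027) = -444804/341551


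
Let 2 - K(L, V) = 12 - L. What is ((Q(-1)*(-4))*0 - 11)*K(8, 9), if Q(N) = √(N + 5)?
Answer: 22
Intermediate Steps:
Q(N) = √(5 + N)
K(L, V) = -10 + L (K(L, V) = 2 - (12 - L) = 2 + (-12 + L) = -10 + L)
((Q(-1)*(-4))*0 - 11)*K(8, 9) = ((√(5 - 1)*(-4))*0 - 11)*(-10 + 8) = ((√4*(-4))*0 - 11)*(-2) = ((2*(-4))*0 - 11)*(-2) = (-8*0 - 11)*(-2) = (0 - 11)*(-2) = -11*(-2) = 22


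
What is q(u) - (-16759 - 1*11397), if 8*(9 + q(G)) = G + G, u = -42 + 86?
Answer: 28158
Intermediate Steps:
u = 44
q(G) = -9 + G/4 (q(G) = -9 + (G + G)/8 = -9 + (2*G)/8 = -9 + G/4)
q(u) - (-16759 - 1*11397) = (-9 + (¼)*44) - (-16759 - 1*11397) = (-9 + 11) - (-16759 - 11397) = 2 - 1*(-28156) = 2 + 28156 = 28158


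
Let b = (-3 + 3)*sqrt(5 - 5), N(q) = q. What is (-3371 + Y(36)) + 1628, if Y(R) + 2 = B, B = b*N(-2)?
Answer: -1745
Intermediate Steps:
b = 0 (b = 0*sqrt(0) = 0*0 = 0)
B = 0 (B = 0*(-2) = 0)
Y(R) = -2 (Y(R) = -2 + 0 = -2)
(-3371 + Y(36)) + 1628 = (-3371 - 2) + 1628 = -3373 + 1628 = -1745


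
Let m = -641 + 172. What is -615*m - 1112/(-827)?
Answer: 238536857/827 ≈ 2.8844e+5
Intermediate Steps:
m = -469
-615*m - 1112/(-827) = -615*(-469) - 1112/(-827) = 288435 - 1112*(-1/827) = 288435 + 1112/827 = 238536857/827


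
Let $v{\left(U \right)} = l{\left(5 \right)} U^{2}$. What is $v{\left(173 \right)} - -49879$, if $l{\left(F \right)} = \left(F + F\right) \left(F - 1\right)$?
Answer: $1247039$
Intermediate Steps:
$l{\left(F \right)} = 2 F \left(-1 + F\right)$
$v{\left(U \right)} = 40 U^{2}$ ($v{\left(U \right)} = 2 \cdot 5 \left(-1 + 5\right) U^{2} = 2 \cdot 5 \cdot 4 U^{2} = 40 U^{2}$)
$v{\left(173 \right)} - -49879 = 40 \cdot 173^{2} - -49879 = 40 \cdot 29929 + 49879 = 1197160 + 49879 = 1247039$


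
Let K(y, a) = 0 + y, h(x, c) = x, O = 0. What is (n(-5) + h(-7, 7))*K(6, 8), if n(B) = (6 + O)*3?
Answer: 66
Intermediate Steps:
K(y, a) = y
n(B) = 18 (n(B) = (6 + 0)*3 = 6*3 = 18)
(n(-5) + h(-7, 7))*K(6, 8) = (18 - 7)*6 = 11*6 = 66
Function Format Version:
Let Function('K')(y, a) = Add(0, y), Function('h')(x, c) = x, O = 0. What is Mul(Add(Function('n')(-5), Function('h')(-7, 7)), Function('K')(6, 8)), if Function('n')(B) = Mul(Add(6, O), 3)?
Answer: 66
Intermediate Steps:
Function('K')(y, a) = y
Function('n')(B) = 18 (Function('n')(B) = Mul(Add(6, 0), 3) = Mul(6, 3) = 18)
Mul(Add(Function('n')(-5), Function('h')(-7, 7)), Function('K')(6, 8)) = Mul(Add(18, -7), 6) = Mul(11, 6) = 66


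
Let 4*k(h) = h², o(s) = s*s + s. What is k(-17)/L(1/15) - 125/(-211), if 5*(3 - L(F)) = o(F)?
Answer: 70280875/2834996 ≈ 24.790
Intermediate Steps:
o(s) = s + s² (o(s) = s² + s = s + s²)
L(F) = 3 - F*(1 + F)/5
k(h) = h²/4
k(-17)/L(1/15) - 125/(-211) = ((¼)*(-17)²)/(3 - ⅕*(1 + 1/15)/15) - 125/(-211) = ((¼)*289)/(3 - ⅕*1/15*(1 + 1/15)) - 125*(-1/211) = 289/(4*(3 - ⅕*1/15*16/15)) + 125/211 = 289/(4*(3 - 16/1125)) + 125/211 = 289/(4*(3359/1125)) + 125/211 = (289/4)*(1125/3359) + 125/211 = 325125/13436 + 125/211 = 70280875/2834996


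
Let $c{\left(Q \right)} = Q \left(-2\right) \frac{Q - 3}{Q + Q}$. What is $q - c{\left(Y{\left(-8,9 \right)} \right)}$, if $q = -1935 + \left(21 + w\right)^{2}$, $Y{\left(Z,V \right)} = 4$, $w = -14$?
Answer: $-1885$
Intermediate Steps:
$c{\left(Q \right)} = 3 - Q$ ($c{\left(Q \right)} = - 2 Q \frac{-3 + Q}{2 Q} = 3 - Q$)
$q = -1886$ ($q = -1935 + \left(21 - 14\right)^{2} = -1935 + 7^{2} = -1935 + 49 = -1886$)
$q - c{\left(Y{\left(-8,9 \right)} \right)} = -1886 - \left(3 - 4\right) = -1886 - -1 = -1886 + 1 = -1885$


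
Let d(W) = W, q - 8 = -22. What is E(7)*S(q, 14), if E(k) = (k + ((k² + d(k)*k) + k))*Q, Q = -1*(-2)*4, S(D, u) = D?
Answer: -12544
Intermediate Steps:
q = -14 (q = 8 - 22 = -14)
Q = 8 (Q = 2*4 = 8)
E(k) = 16*k + 16*k² (E(k) = (k + ((k² + k*k) + k))*8 = (k + ((k² + k²) + k))*8 = (k + (2*k² + k))*8 = (k + (k + 2*k²))*8 = (2*k + 2*k²)*8 = 16*k + 16*k²)
E(7)*S(q, 14) = (16*7*(1 + 7))*(-14) = (16*7*8)*(-14) = 896*(-14) = -12544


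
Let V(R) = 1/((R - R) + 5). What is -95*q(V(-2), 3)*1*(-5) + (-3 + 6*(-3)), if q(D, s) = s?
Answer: 1404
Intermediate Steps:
V(R) = 1/5 (V(R) = 1/(0 + 5) = 1/5)
-95*q(V(-2), 3)*1*(-5) + (-3 + 6*(-3)) = -95*3*1*(-5) + (-3 + 6*(-3)) = -285*(-5) + (-3 - 18) = -95*(-15) - 21 = 1425 - 21 = 1404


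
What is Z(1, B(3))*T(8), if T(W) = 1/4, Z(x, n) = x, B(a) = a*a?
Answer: ¼ ≈ 0.25000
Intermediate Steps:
B(a) = a²
T(W) = ¼
Z(1, B(3))*T(8) = 1*(¼) = ¼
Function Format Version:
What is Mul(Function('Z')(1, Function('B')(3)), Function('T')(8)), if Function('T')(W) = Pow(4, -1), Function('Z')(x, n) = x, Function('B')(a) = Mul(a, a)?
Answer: Rational(1, 4) ≈ 0.25000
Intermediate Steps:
Function('B')(a) = Pow(a, 2)
Function('T')(W) = Rational(1, 4)
Mul(Function('Z')(1, Function('B')(3)), Function('T')(8)) = Mul(1, Rational(1, 4)) = Rational(1, 4)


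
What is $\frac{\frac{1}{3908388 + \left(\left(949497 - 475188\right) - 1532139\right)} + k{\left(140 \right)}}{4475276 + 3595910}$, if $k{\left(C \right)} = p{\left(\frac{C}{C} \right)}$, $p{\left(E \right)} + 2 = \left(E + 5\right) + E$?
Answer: $\frac{14252791}{23007383821788} \approx 6.1949 \cdot 10^{-7}$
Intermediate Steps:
$p{\left(E \right)} = 3 + 2 E$ ($p{\left(E \right)} = -2 + \left(\left(E + 5\right) + E\right) = -2 + \left(\left(5 + E\right) + E\right) = -2 + \left(5 + 2 E\right) = 3 + 2 E$)
$k{\left(C \right)} = 5$ ($k{\left(C \right)} = 3 + 2 \frac{C}{C} = 3 + 2 \cdot 1 = 3 + 2 = 5$)
$\frac{\frac{1}{3908388 + \left(\left(949497 - 475188\right) - 1532139\right)} + k{\left(140 \right)}}{4475276 + 3595910} = \frac{\frac{1}{3908388 + \left(\left(949497 - 475188\right) - 1532139\right)} + 5}{4475276 + 3595910} = \frac{\frac{1}{3908388 + \left(474309 - 1532139\right)} + 5}{8071186} = \left(\frac{1}{3908388 - 1057830} + 5\right) \frac{1}{8071186} = \left(\frac{1}{2850558} + 5\right) \frac{1}{8071186} = \frac{14252791}{2850558} \cdot \frac{1}{8071186} = \frac{14252791}{23007383821788}$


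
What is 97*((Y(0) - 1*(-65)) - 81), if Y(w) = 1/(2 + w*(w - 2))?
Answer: -3007/2 ≈ -1503.5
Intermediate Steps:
Y(w) = 1/(2 + w*(-2 + w))
97*((Y(0) - 1*(-65)) - 81) = 97*((1/(2 + 0**2 - 2*0) - 1*(-65)) - 81) = 97*((1/(2 + 0 + 0) + 65) - 81) = 97*((1/2 + 65) - 81) = 97*(131/2 - 81) = 97*(-31/2) = -3007/2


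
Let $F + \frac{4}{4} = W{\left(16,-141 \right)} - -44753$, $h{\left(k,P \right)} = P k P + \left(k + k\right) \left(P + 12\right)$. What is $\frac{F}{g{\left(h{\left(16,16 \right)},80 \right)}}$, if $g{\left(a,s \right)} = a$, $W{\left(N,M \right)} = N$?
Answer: $\frac{1399}{156} \approx 8.9679$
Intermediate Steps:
$h{\left(k,P \right)} = k P^{2} + 2 k \left(12 + P\right)$
$F = 44768$ ($F = -1 + \left(16 - -44753\right) = -1 + \left(16 + 44753\right) = -1 + 44769 = 44768$)
$\frac{F}{g{\left(h{\left(16,16 \right)},80 \right)}} = \frac{44768}{16 \left(24 + 16^{2} + 2 \cdot 16\right)} = \frac{44768}{16 \left(24 + 256 + 32\right)} = \frac{44768}{16 \cdot 312} = \frac{44768}{4992} = 44768 \cdot \frac{1}{4992} = \frac{1399}{156}$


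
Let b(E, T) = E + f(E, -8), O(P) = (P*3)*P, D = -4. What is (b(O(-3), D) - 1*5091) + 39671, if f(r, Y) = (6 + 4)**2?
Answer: 34707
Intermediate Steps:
f(r, Y) = 100 (f(r, Y) = 10**2 = 100)
O(P) = 3*P**2 (O(P) = (3*P)*P = 3*P**2)
b(E, T) = 100 + E (b(E, T) = E + 100 = 100 + E)
(b(O(-3), D) - 1*5091) + 39671 = ((100 + 3*(-3)**2) - 1*5091) + 39671 = ((100 + 3*9) - 5091) + 39671 = ((100 + 27) - 5091) + 39671 = (127 - 5091) + 39671 = -4964 + 39671 = 34707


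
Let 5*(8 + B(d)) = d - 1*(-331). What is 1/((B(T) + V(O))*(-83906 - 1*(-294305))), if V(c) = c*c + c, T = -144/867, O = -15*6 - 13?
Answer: 1445/3211787233179 ≈ 4.4991e-10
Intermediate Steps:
O = -103 (O = -90 - 13 = -103)
T = -48/289 (T = -144*1/867 = -48/289 ≈ -0.16609)
V(c) = c + c**2 (V(c) = c**2 + c = c + c**2)
B(d) = 291/5 + d/5 (B(d) = -8 + (d - 1*(-331))/5 = -8 + (d + 331)/5 = -8 + (331 + d)/5 = -8 + (331/5 + d/5) = 291/5 + d/5)
1/((B(T) + V(O))*(-83906 - 1*(-294305))) = 1/(((291/5 + (1/5)*(-48/289)) - 103*(1 - 103))*(-83906 - 1*(-294305))) = 1/(((291/5 - 48/1445) - 103*(-102))*(-83906 + 294305)) = 1/((84051/1445 + 10506)*210399) = (1/210399)/(15265221/1445) = (1445/15265221)*(1/210399) = 1445/3211787233179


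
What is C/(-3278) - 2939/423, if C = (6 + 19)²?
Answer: -9898417/1386594 ≈ -7.1387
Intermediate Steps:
C = 625 (C = 25² = 625)
C/(-3278) - 2939/423 = 625/(-3278) - 2939/423 = 625*(-1/3278) - 2939*1/423 = -625/3278 - 2939/423 = -9898417/1386594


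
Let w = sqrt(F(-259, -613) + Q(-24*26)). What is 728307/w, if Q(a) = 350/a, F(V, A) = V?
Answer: -1456614*I*sqrt(6316674)/80983 ≈ -45206.0*I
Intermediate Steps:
w = I*sqrt(6316674)/156 (w = sqrt(-259 + 350/((-24*26))) = sqrt(-259 + 350/(-624)) = sqrt(-259 + 350*(-1/624)) = sqrt(-259 - 175/312) = sqrt(-80983/312) = I*sqrt(6316674)/156 ≈ 16.111*I)
728307/w = 728307/((I*sqrt(6316674)/156)) = 728307*(-2*I*sqrt(6316674)/80983) = -1456614*I*sqrt(6316674)/80983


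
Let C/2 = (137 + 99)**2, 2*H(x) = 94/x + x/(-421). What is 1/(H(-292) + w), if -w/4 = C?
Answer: -122932/54774542531 ≈ -2.2443e-6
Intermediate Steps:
H(x) = 47/x - x/842 (H(x) = (94/x + x/(-421))/2 = (94/x + x*(-1/421))/2 = (94/x - x/421)/2 = 47/x - x/842)
C = 111392 (C = 2*(137 + 99)**2 = 2*236**2 = 2*55696 = 111392)
w = -445568 (w = -4*111392 = -445568)
1/(H(-292) + w) = 1/((47/(-292) - 1/842*(-292)) - 445568) = 1/((47*(-1/292) + 146/421) - 445568) = 1/((-47/292 + 146/421) - 445568) = 1/(22845/122932 - 445568) = 1/(-54774542531/122932) = -122932/54774542531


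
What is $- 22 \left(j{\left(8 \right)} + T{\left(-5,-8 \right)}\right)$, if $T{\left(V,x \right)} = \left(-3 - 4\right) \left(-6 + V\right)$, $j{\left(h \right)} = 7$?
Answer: $-1848$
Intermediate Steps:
$T{\left(V,x \right)} = 42 - 7 V$ ($T{\left(V,x \right)} = - 7 \left(-6 + V\right) = 42 - 7 V$)
$- 22 \left(j{\left(8 \right)} + T{\left(-5,-8 \right)}\right) = - 22 \left(7 + \left(42 - -35\right)\right) = - 22 \left(7 + \left(42 + 35\right)\right) = - 22 \left(7 + 77\right) = \left(-22\right) 84 = -1848$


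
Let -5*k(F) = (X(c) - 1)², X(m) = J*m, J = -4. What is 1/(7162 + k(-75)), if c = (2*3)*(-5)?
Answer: 5/21649 ≈ 0.00023096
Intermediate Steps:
c = -30 (c = 6*(-5) = -30)
X(m) = -4*m
k(F) = -14161/5 (k(F) = -(-4*(-30) - 1)²/5 = -(120 - 1)²/5 = -⅕*119² = -⅕*14161 = -14161/5)
1/(7162 + k(-75)) = 1/(7162 - 14161/5) = 1/(21649/5) = 5/21649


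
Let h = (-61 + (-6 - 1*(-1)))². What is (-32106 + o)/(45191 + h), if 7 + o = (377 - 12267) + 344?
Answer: -43659/49547 ≈ -0.88116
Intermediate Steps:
o = -11553 (o = -7 + ((377 - 12267) + 344) = -7 + (-11890 + 344) = -7 - 11546 = -11553)
h = 4356 (h = (-61 + (-6 + 1))² = (-61 - 5)² = (-66)² = 4356)
(-32106 + o)/(45191 + h) = (-32106 - 11553)/(45191 + 4356) = -43659/49547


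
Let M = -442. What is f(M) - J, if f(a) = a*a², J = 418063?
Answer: -86768951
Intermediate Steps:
f(a) = a³
f(M) - J = (-442)³ - 1*418063 = -86350888 - 418063 = -86768951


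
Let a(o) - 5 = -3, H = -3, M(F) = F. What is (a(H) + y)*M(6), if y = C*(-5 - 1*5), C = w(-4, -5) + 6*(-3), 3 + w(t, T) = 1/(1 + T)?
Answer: 1287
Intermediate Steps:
a(o) = 2 (a(o) = 5 - 3 = 2)
w(t, T) = -3 + 1/(1 + T)
C = -85/4 (C = (-2 - 3*(-5))/(1 - 5) + 6*(-3) = (-2 + 15)/(-4) - 18 = -¼*13 - 18 = -13/4 - 18 = -85/4 ≈ -21.250)
y = 425/2 (y = -85*(-5 - 1*5)/4 = -85*(-5 - 5)/4 = -85/4*(-10) = 425/2 ≈ 212.50)
(a(H) + y)*M(6) = (2 + 425/2)*6 = (429/2)*6 = 1287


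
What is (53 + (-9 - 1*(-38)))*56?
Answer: 4592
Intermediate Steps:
(53 + (-9 - 1*(-38)))*56 = (53 + (-9 + 38))*56 = (53 + 29)*56 = 82*56 = 4592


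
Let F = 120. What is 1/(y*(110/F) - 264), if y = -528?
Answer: -1/748 ≈ -0.0013369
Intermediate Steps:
1/(y*(110/F) - 264) = 1/(-58080/120 - 264) = 1/(-528*11/12 - 264) = 1/(-484 - 264) = 1/(-748) = -1/748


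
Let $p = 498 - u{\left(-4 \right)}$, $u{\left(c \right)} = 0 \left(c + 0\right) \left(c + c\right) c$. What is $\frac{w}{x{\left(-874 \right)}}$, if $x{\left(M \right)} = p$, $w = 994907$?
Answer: $\frac{994907}{498} \approx 1997.8$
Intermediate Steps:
$u{\left(c \right)} = 0$ ($u{\left(c \right)} = 0 c 2 c c = 0 \cdot 2 c^{2} c = 0 c = 0$)
$p = 498$ ($p = 498 - 0 = 498 + 0 = 498$)
$x{\left(M \right)} = 498$
$\frac{w}{x{\left(-874 \right)}} = \frac{994907}{498}$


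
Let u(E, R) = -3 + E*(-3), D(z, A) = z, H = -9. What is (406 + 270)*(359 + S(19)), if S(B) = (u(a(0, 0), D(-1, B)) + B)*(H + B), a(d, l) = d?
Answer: 350844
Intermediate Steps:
u(E, R) = -3 - 3*E
S(B) = (-9 + B)*(-3 + B) (S(B) = ((-3 - 3*0) + B)*(-9 + B) = ((-3 + 0) + B)*(-9 + B) = (-3 + B)*(-9 + B) = (-9 + B)*(-3 + B))
(406 + 270)*(359 + S(19)) = (406 + 270)*(359 + (27 + 19² - 12*19)) = 676*(359 + (27 + 361 - 228)) = 676*(359 + 160) = 676*519 = 350844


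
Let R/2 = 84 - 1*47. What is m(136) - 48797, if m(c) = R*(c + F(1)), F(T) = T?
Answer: -38659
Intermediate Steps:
R = 74 (R = 2*(84 - 1*47) = 2*(84 - 47) = 2*37 = 74)
m(c) = 74 + 74*c (m(c) = 74*(c + 1) = 74*(1 + c) = 74 + 74*c)
m(136) - 48797 = (74 + 74*136) - 48797 = (74 + 10064) - 48797 = 10138 - 48797 = -38659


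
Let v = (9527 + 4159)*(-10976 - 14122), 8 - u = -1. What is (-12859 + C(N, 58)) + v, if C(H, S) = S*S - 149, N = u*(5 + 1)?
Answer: -343500872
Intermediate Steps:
u = 9 (u = 8 - 1*(-1) = 8 + 1 = 9)
N = 54 (N = 9*(5 + 1) = 9*6 = 54)
C(H, S) = -149 + S**2 (C(H, S) = S**2 - 149 = -149 + S**2)
v = -343491228 (v = 13686*(-25098) = -343491228)
(-12859 + C(N, 58)) + v = (-12859 + (-149 + 58**2)) - 343491228 = (-12859 + (-149 + 3364)) - 343491228 = (-12859 + 3215) - 343491228 = -9644 - 343491228 = -343500872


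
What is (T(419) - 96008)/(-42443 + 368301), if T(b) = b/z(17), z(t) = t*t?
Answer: -27745893/94172962 ≈ -0.29463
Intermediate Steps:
z(t) = t**2
T(b) = b/289 (T(b) = b/(17**2) = b/289)
(T(419) - 96008)/(-42443 + 368301) = ((1/289)*419 - 96008)/(-42443 + 368301) = (419/289 - 96008)/325858 = -27745893/289*1/325858 = -27745893/94172962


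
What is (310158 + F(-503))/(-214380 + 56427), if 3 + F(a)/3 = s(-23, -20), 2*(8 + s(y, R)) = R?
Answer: -103365/52651 ≈ -1.9632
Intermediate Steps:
s(y, R) = -8 + R/2
F(a) = -63 (F(a) = -9 + 3*(-8 + (½)*(-20)) = -9 + 3*(-8 - 10) = -9 + 3*(-18) = -9 - 54 = -63)
(310158 + F(-503))/(-214380 + 56427) = (310158 - 63)/(-214380 + 56427) = 310095/(-157953) = 310095*(-1/157953) = -103365/52651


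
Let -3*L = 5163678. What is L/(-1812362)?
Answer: 860613/906181 ≈ 0.94971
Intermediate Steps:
L = -1721226 (L = -⅓*5163678 = -1721226)
L/(-1812362) = -1721226/(-1812362) = -1721226*(-1/1812362) = 860613/906181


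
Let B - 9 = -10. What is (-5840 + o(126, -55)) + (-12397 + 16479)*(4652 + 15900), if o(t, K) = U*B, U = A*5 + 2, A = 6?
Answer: 83887392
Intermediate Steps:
B = -1 (B = 9 - 10 = -1)
U = 32 (U = 6*5 + 2 = 30 + 2 = 32)
o(t, K) = -32 (o(t, K) = 32*(-1) = -32)
(-5840 + o(126, -55)) + (-12397 + 16479)*(4652 + 15900) = (-5840 - 32) + (-12397 + 16479)*(4652 + 15900) = -5872 + 4082*20552 = -5872 + 83893264 = 83887392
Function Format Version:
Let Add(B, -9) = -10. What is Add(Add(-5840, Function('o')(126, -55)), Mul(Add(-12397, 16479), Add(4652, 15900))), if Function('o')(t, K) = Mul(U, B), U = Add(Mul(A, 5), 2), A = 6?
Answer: 83887392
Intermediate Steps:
B = -1 (B = Add(9, -10) = -1)
U = 32 (U = Add(Mul(6, 5), 2) = Add(30, 2) = 32)
Function('o')(t, K) = -32 (Function('o')(t, K) = Mul(32, -1) = -32)
Add(Add(-5840, Function('o')(126, -55)), Mul(Add(-12397, 16479), Add(4652, 15900))) = Add(Add(-5840, -32), Mul(Add(-12397, 16479), Add(4652, 15900))) = Add(-5872, Mul(4082, 20552)) = Add(-5872, 83893264) = 83887392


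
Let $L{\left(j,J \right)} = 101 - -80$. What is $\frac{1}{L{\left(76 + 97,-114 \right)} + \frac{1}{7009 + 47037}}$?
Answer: $\frac{54046}{9782327} \approx 0.0055249$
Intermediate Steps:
$L{\left(j,J \right)} = 181$ ($L{\left(j,J \right)} = 101 + 80 = 181$)
$\frac{1}{L{\left(76 + 97,-114 \right)} + \frac{1}{7009 + 47037}} = \frac{1}{181 + \frac{1}{7009 + 47037}} = \frac{1}{181 + \frac{1}{54046}} = \frac{1}{\frac{9782327}{54046}} = \frac{54046}{9782327}$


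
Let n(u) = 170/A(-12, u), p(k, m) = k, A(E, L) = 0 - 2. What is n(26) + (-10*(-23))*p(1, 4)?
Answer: 145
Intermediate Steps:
A(E, L) = -2
n(u) = -85 (n(u) = 170/(-2) = 170*(-1/2) = -85)
n(26) + (-10*(-23))*p(1, 4) = -85 - 10*(-23)*1 = -85 + 230*1 = -85 + 230 = 145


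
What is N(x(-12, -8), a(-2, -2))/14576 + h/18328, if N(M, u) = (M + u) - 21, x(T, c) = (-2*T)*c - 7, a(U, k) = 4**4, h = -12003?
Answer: -10893495/16696808 ≈ -0.65243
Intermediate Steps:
a(U, k) = 256
x(T, c) = -7 - 2*T*c (x(T, c) = -2*T*c - 7 = -7 - 2*T*c)
N(M, u) = -21 + M + u
N(x(-12, -8), a(-2, -2))/14576 + h/18328 = (-21 + (-7 - 2*(-12)*(-8)) + 256)/14576 - 12003/18328 = (-21 + (-7 - 192) + 256)*(1/14576) - 12003*1/18328 = (-21 - 199 + 256)*(1/14576) - 12003/18328 = 36*(1/14576) - 12003/18328 = 9/3644 - 12003/18328 = -10893495/16696808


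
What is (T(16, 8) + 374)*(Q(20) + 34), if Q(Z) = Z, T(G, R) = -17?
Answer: 19278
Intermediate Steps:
(T(16, 8) + 374)*(Q(20) + 34) = (-17 + 374)*(20 + 34) = 357*54 = 19278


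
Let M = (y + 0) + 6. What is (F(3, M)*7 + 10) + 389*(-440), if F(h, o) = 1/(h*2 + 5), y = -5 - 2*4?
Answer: -1882643/11 ≈ -1.7115e+5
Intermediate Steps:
y = -13 (y = -5 - 8 = -13)
M = -7 (M = (-13 + 0) + 6 = -13 + 6 = -7)
F(h, o) = 1/(5 + 2*h) (F(h, o) = 1/(2*h + 5) = 1/(5 + 2*h))
(F(3, M)*7 + 10) + 389*(-440) = (7/(5 + 2*3) + 10) + 389*(-440) = (7/(5 + 6) + 10) - 171160 = (7/11 + 10) - 171160 = 117/11 - 171160 = -1882643/11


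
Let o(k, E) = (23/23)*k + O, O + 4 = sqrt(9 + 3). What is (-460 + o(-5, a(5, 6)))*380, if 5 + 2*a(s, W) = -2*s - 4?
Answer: -178220 + 760*sqrt(3) ≈ -1.7690e+5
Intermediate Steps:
O = -4 + 2*sqrt(3) (O = -4 + sqrt(9 + 3) = -4 + sqrt(12) = -4 + 2*sqrt(3) ≈ -0.53590)
a(s, W) = -9/2 - s (a(s, W) = -5/2 + (-2*s - 4)/2 = -5/2 + (-4 - 2*s)/2 = -5/2 + (-2 - s) = -9/2 - s)
o(k, E) = -4 + k + 2*sqrt(3) (o(k, E) = (23/23)*k + (-4 + 2*sqrt(3)) = (23*(1/23))*k + (-4 + 2*sqrt(3)) = 1*k + (-4 + 2*sqrt(3)) = k + (-4 + 2*sqrt(3)) = -4 + k + 2*sqrt(3))
(-460 + o(-5, a(5, 6)))*380 = (-460 + (-4 - 5 + 2*sqrt(3)))*380 = (-460 + (-9 + 2*sqrt(3)))*380 = (-469 + 2*sqrt(3))*380 = -178220 + 760*sqrt(3)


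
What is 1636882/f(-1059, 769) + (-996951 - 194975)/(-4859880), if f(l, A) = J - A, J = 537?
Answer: -248586673979/35234130 ≈ -7055.3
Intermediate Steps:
f(l, A) = 537 - A
1636882/f(-1059, 769) + (-996951 - 194975)/(-4859880) = 1636882/(537 - 1*769) + (-996951 - 194975)/(-4859880) = 1636882/(537 - 769) - 1191926*(-1/4859880) = 1636882/(-232) + 595963/2429940 = 1636882*(-1/232) + 595963/2429940 = -818441/116 + 595963/2429940 = -248586673979/35234130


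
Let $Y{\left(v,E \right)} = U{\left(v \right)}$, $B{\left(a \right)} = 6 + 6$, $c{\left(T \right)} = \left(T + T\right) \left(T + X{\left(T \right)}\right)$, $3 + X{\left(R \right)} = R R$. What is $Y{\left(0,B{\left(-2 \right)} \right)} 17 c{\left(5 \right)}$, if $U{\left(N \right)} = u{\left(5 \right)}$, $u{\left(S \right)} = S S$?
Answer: $114750$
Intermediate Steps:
$u{\left(S \right)} = S^{2}$
$U{\left(N \right)} = 25$ ($U{\left(N \right)} = 5^{2} = 25$)
$X{\left(R \right)} = -3 + R^{2}$ ($X{\left(R \right)} = -3 + R R = -3 + R^{2}$)
$c{\left(T \right)} = 2 T \left(-3 + T + T^{2}\right)$ ($c{\left(T \right)} = \left(T + T\right) \left(T + \left(-3 + T^{2}\right)\right) = 2 T \left(-3 + T + T^{2}\right)$)
$B{\left(a \right)} = 12$
$Y{\left(v,E \right)} = 25$
$Y{\left(0,B{\left(-2 \right)} \right)} 17 c{\left(5 \right)} = 25 \cdot 17 \cdot 2 \cdot 5 \left(-3 + 5 + 5^{2}\right) = 425 \cdot 2 \cdot 5 \left(-3 + 5 + 25\right) = 425 \cdot 2 \cdot 5 \cdot 27 = 425 \cdot 270 = 114750$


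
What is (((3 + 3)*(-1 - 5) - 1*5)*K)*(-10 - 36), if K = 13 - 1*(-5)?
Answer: 33948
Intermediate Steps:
K = 18 (K = 13 + 5 = 18)
(((3 + 3)*(-1 - 5) - 1*5)*K)*(-10 - 36) = (((3 + 3)*(-1 - 5) - 1*5)*18)*(-10 - 36) = ((6*(-6) - 5)*18)*(-46) = ((-36 - 5)*18)*(-46) = -41*18*(-46) = -738*(-46) = 33948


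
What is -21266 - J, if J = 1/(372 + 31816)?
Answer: -684510009/32188 ≈ -21266.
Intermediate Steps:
J = 1/32188 ≈ 3.1067e-5
-21266 - J = -21266 - 1*1/32188 = -21266 - 1/32188 = -684510009/32188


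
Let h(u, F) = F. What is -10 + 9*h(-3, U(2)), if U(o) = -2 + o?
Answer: -10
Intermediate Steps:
-10 + 9*h(-3, U(2)) = -10 + 9*(-2 + 2) = -10 + 9*0 = -10 + 0 = -10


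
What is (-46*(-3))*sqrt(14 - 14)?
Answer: 0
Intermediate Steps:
(-46*(-3))*sqrt(14 - 14) = 138*sqrt(0) = 138*0 = 0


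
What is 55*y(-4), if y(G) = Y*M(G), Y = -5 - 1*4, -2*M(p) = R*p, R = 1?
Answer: -990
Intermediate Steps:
M(p) = -p/2
Y = -9 (Y = -5 - 4 = -9)
y(G) = 9*G/2 (y(G) = -(-9)*G/2 = 9*G/2)
55*y(-4) = 55*((9/2)*(-4)) = 55*(-18) = -990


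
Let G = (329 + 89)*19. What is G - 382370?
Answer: -374428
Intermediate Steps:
G = 7942 (G = 418*19 = 7942)
G - 382370 = 7942 - 382370 = -374428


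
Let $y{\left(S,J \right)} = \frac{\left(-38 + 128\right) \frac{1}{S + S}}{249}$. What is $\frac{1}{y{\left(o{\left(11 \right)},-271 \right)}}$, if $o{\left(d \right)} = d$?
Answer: $\frac{913}{15} \approx 60.867$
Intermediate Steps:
$y{\left(S,J \right)} = \frac{15}{83 S}$ ($y{\left(S,J \right)} = \frac{90}{2 S} \frac{1}{249} = 90 \frac{1}{2 S} \frac{1}{249} = \frac{45}{S} \frac{1}{249} = \frac{15}{83 S}$)
$\frac{1}{y{\left(o{\left(11 \right)},-271 \right)}} = \frac{1}{\frac{15}{83} \cdot \frac{1}{11}} = \frac{1}{\frac{15}{913}} = \frac{913}{15}$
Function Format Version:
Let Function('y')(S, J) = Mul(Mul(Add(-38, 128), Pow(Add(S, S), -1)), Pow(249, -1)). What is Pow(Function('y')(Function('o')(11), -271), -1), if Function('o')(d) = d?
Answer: Rational(913, 15) ≈ 60.867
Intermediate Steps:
Function('y')(S, J) = Mul(Rational(15, 83), Pow(S, -1)) (Function('y')(S, J) = Mul(Mul(90, Pow(Mul(2, S), -1)), Rational(1, 249)) = Mul(Mul(90, Mul(Rational(1, 2), Pow(S, -1))), Rational(1, 249)) = Mul(Mul(45, Pow(S, -1)), Rational(1, 249)) = Mul(Rational(15, 83), Pow(S, -1)))
Pow(Function('y')(Function('o')(11), -271), -1) = Pow(Mul(Rational(15, 83), Pow(11, -1)), -1) = Pow(Mul(Rational(15, 83), Rational(1, 11)), -1) = Pow(Rational(15, 913), -1) = Rational(913, 15)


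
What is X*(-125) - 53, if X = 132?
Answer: -16553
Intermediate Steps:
X*(-125) - 53 = 132*(-125) - 53 = -16500 - 53 = -16553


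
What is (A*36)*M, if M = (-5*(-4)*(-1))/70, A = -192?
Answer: 13824/7 ≈ 1974.9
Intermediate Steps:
M = -2/7 (M = (20*(-1))*(1/70) = -20*1/70 = -2/7 ≈ -0.28571)
(A*36)*M = -192*36*(-2/7) = -6912*(-2/7) = 13824/7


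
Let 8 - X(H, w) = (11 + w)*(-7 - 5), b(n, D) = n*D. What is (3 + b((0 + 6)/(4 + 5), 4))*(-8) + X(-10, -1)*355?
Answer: 136184/3 ≈ 45395.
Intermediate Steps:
b(n, D) = D*n
X(H, w) = 140 + 12*w (X(H, w) = 8 - (11 + w)*(-7 - 5) = 8 - (11 + w)*(-12) = 8 - (-132 - 12*w) = 8 + (132 + 12*w) = 140 + 12*w)
(3 + b((0 + 6)/(4 + 5), 4))*(-8) + X(-10, -1)*355 = (3 + 4*((0 + 6)/(4 + 5)))*(-8) + (140 + 12*(-1))*355 = (3 + 4*(6/9))*(-8) + (140 - 12)*355 = (3 + 4*(6*(⅑)))*(-8) + 128*355 = (3 + 4*(⅔))*(-8) + 45440 = (3 + 8/3)*(-8) + 45440 = (17/3)*(-8) + 45440 = -136/3 + 45440 = 136184/3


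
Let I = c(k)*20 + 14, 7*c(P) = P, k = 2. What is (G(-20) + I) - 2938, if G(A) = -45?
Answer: -20743/7 ≈ -2963.3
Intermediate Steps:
c(P) = P/7
I = 138/7 (I = ((⅐)*2)*20 + 14 = (2/7)*20 + 14 = 40/7 + 14 = 138/7 ≈ 19.714)
(G(-20) + I) - 2938 = (-45 + 138/7) - 2938 = -177/7 - 2938 = -20743/7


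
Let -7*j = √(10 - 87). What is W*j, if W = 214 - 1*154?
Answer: -60*I*√77/7 ≈ -75.214*I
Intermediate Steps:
j = -I*√77/7 (j = -√(10 - 87)/7 = -I*√77/7 ≈ -1.2536*I)
W = 60 (W = 214 - 154 = 60)
W*j = 60*(-I*√77/7) = -60*I*√77/7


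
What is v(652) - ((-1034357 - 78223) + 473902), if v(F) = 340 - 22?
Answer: 638996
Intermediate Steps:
v(F) = 318
v(652) - ((-1034357 - 78223) + 473902) = 318 - ((-1034357 - 78223) + 473902) = 318 - (-1112580 + 473902) = 318 - 1*(-638678) = 318 + 638678 = 638996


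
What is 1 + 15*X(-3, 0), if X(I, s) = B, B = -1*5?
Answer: -74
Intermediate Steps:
B = -5
X(I, s) = -5
1 + 15*X(-3, 0) = 1 + 15*(-5) = 1 - 75 = -74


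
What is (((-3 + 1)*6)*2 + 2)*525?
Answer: -11550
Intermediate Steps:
(((-3 + 1)*6)*2 + 2)*525 = (-2*6*2 + 2)*525 = (-12*2 + 2)*525 = (-24 + 2)*525 = -22*525 = -11550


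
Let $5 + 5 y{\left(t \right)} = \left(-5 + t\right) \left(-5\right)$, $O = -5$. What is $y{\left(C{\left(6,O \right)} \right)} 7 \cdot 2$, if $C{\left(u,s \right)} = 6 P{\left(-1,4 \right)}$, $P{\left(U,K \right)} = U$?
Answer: $140$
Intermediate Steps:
$C{\left(u,s \right)} = -6$ ($C{\left(u,s \right)} = 6 \left(-1\right) = -6$)
$y{\left(t \right)} = 4 - t$ ($y{\left(t \right)} = -1 + \frac{\left(-5 + t\right) \left(-5\right)}{5} = -1 + \frac{25 - 5 t}{5} = -1 - \left(-5 + t\right) = 4 - t$)
$y{\left(C{\left(6,O \right)} \right)} 7 \cdot 2 = \left(4 - -6\right) 7 \cdot 2 = \left(4 + 6\right) 14 = 10 \cdot 14 = 140$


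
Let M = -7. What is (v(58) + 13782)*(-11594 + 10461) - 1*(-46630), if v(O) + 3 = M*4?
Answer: -15533253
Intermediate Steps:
v(O) = -31 (v(O) = -3 - 7*4 = -3 - 28 = -31)
(v(58) + 13782)*(-11594 + 10461) - 1*(-46630) = (-31 + 13782)*(-11594 + 10461) - 1*(-46630) = 13751*(-1133) + 46630 = -15579883 + 46630 = -15533253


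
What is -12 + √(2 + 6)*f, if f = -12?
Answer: -12 - 24*√2 ≈ -45.941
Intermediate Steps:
-12 + √(2 + 6)*f = -12 + √(2 + 6)*(-12) = -12 + √8*(-12) = -12 + (2*√2)*(-12) = -12 - 24*√2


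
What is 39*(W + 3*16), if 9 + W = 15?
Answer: 2106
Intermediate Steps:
W = 6 (W = -9 + 15 = 6)
39*(W + 3*16) = 39*(6 + 3*16) = 39*(6 + 48) = 39*54 = 2106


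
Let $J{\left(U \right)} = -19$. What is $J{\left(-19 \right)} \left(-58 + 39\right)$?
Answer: $361$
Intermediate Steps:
$J{\left(-19 \right)} \left(-58 + 39\right) = - 19 \left(-58 + 39\right) = \left(-19\right) \left(-19\right) = 361$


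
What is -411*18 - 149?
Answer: -7547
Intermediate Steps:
-411*18 - 149 = -137*54 - 149 = -7398 - 149 = -7547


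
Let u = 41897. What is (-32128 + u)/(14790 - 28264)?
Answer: -9769/13474 ≈ -0.72503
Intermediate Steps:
(-32128 + u)/(14790 - 28264) = (-32128 + 41897)/(14790 - 28264) = 9769/(-13474) = 9769*(-1/13474) = -9769/13474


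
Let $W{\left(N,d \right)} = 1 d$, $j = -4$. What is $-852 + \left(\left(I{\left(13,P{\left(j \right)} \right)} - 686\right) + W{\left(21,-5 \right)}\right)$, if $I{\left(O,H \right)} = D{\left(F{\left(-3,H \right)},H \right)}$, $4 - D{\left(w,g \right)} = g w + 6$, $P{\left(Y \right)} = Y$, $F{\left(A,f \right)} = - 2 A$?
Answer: $-1521$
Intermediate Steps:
$D{\left(w,g \right)} = -2 - g w$ ($D{\left(w,g \right)} = 4 - \left(g w + 6\right) = 4 - \left(6 + g w\right) = -2 - g w$)
$I{\left(O,H \right)} = -2 - 6 H$ ($I{\left(O,H \right)} = -2 - H \left(\left(-2\right) \left(-3\right)\right) = -2 - H 6 = -2 - 6 H$)
$W{\left(N,d \right)} = d$
$-852 + \left(\left(I{\left(13,P{\left(j \right)} \right)} - 686\right) + W{\left(21,-5 \right)}\right) = -852 - 669 = -1521$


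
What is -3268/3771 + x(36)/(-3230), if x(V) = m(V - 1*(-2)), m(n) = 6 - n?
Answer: -5217484/6090165 ≈ -0.85671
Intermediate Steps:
x(V) = 4 - V (x(V) = 6 - (V - 1*(-2)) = 6 - (V + 2) = 6 - (2 + V) = 6 + (-2 - V) = 4 - V)
-3268/3771 + x(36)/(-3230) = -3268/3771 + (4 - 1*36)/(-3230) = -3268*1/3771 + (4 - 36)*(-1/3230) = -3268/3771 - 32*(-1/3230) = -3268/3771 + 16/1615 = -5217484/6090165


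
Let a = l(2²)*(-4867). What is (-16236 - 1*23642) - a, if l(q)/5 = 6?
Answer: 106132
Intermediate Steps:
l(q) = 30 (l(q) = 5*6 = 30)
a = -146010 (a = 30*(-4867) = -146010)
(-16236 - 1*23642) - a = (-16236 - 1*23642) - 1*(-146010) = (-16236 - 23642) + 146010 = -39878 + 146010 = 106132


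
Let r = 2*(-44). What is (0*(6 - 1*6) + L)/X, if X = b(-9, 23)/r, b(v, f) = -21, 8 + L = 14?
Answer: 176/7 ≈ 25.143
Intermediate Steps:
L = 6 (L = -8 + 14 = 6)
r = -88
X = 21/88 (X = -21/(-88) = -21*(-1/88) = 21/88 ≈ 0.23864)
(0*(6 - 1*6) + L)/X = (0*(6 - 1*6) + 6)/(21/88) = (0*(6 - 6) + 6)*(88/21) = (0*0 + 6)*(88/21) = (0 + 6)*(88/21) = 6*(88/21) = 176/7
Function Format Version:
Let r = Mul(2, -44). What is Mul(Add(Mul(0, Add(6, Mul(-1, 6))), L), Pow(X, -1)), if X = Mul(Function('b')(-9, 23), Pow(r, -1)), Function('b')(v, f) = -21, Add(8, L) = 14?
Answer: Rational(176, 7) ≈ 25.143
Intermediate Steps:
L = 6 (L = Add(-8, 14) = 6)
r = -88
X = Rational(21, 88) (X = Mul(-21, Pow(-88, -1)) = Mul(-21, Rational(-1, 88)) = Rational(21, 88) ≈ 0.23864)
Mul(Add(Mul(0, Add(6, Mul(-1, 6))), L), Pow(X, -1)) = Mul(Add(Mul(0, Add(6, Mul(-1, 6))), 6), Pow(Rational(21, 88), -1)) = Mul(Add(Mul(0, Add(6, -6)), 6), Rational(88, 21)) = Mul(Add(Mul(0, 0), 6), Rational(88, 21)) = Mul(Add(0, 6), Rational(88, 21)) = Mul(6, Rational(88, 21)) = Rational(176, 7)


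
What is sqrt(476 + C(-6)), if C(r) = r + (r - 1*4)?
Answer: 2*sqrt(115) ≈ 21.448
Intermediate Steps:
C(r) = -4 + 2*r (C(r) = r + (r - 4) = r + (-4 + r) = -4 + 2*r)
sqrt(476 + C(-6)) = sqrt(476 + (-4 + 2*(-6))) = sqrt(476 + (-4 - 12)) = sqrt(476 - 16) = sqrt(460) = 2*sqrt(115)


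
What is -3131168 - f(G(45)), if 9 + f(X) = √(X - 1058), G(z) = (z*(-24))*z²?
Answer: -3131159 - I*√2188058 ≈ -3.1312e+6 - 1479.2*I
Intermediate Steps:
G(z) = -24*z³ (G(z) = (-24*z)*z² = -24*z³)
f(X) = -9 + √(-1058 + X) (f(X) = -9 + √(X - 1058) = -9 + √(-1058 + X))
-3131168 - f(G(45)) = -3131168 - (-9 + √(-1058 - 24*45³)) = -3131168 - (-9 + √(-1058 - 24*91125)) = -3131168 - (-9 + √(-1058 - 2187000)) = -3131168 - (-9 + √(-2188058)) = -3131168 - (-9 + I*√2188058) = -3131168 + (9 - I*√2188058) = -3131159 - I*√2188058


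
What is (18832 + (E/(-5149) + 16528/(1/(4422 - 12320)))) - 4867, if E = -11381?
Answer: -35372051910/271 ≈ -1.3052e+8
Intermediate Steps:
(18832 + (E/(-5149) + 16528/(1/(4422 - 12320)))) - 4867 = (18832 + (-11381/(-5149) + 16528/(1/(4422 - 12320)))) - 4867 = (18832 + (-11381*(-1/5149) + 16528/(1/(-7898)))) - 4867 = (18832 + (599/271 + 16528/(-1/7898))) - 4867 = (18832 + (599/271 + 16528*(-7898))) - 4867 = (18832 + (599/271 - 130538144)) - 4867 = (18832 - 35375836425/271) - 4867 = -35370732953/271 - 4867 = -35372051910/271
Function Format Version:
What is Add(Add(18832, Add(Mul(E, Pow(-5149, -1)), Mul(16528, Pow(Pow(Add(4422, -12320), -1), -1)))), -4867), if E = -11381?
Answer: Rational(-35372051910, 271) ≈ -1.3052e+8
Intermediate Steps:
Add(Add(18832, Add(Mul(E, Pow(-5149, -1)), Mul(16528, Pow(Pow(Add(4422, -12320), -1), -1)))), -4867) = Add(Add(18832, Add(Mul(-11381, Pow(-5149, -1)), Mul(16528, Pow(Pow(Add(4422, -12320), -1), -1)))), -4867) = Add(Add(18832, Add(Mul(-11381, Rational(-1, 5149)), Mul(16528, Pow(Pow(-7898, -1), -1)))), -4867) = Add(Add(18832, Add(Rational(599, 271), Mul(16528, Pow(Rational(-1, 7898), -1)))), -4867) = Add(Add(18832, Add(Rational(599, 271), Mul(16528, -7898))), -4867) = Add(Add(18832, Add(Rational(599, 271), -130538144)), -4867) = Add(Add(18832, Rational(-35375836425, 271)), -4867) = Add(Rational(-35370732953, 271), -4867) = Rational(-35372051910, 271)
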